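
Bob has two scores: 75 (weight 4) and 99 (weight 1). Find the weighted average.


Weighted sum:
4 x 75 + 1 x 99 = 399
Total weight:
4 + 1 = 5
Weighted average:
399 / 5 = 79.8

79.8


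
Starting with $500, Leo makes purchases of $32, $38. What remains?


Add up expenses:
$32 + $38 = $70
Subtract from budget:
$500 - $70 = $430

$430


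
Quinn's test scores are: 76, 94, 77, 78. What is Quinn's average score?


Add the scores:
76 + 94 + 77 + 78 = 325
Divide by the number of tests:
325 / 4 = 81.25

81.25


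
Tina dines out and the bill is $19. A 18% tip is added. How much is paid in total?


Calculate the tip:
18% of $19 = $3.42
Add tip to meal cost:
$19 + $3.42 = $22.42

$22.42


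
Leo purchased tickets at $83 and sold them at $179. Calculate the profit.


Selling price = $179
Cost price = $83
Profit = selling price - cost price:
Profit = $179 - $83 = $96

$96


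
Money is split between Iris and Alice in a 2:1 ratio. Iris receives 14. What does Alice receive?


Find the multiplier:
14 / 2 = 7
Apply to Alice's share:
1 x 7 = 7

7


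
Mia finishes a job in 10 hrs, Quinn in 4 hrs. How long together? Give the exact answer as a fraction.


Mia's rate: 1/10 of the job per hour
Quinn's rate: 1/4 of the job per hour
Combined rate: 1/10 + 1/4 = 7/20 per hour
Time = 1 / (7/20) = 20/7 hours (≈ 2.86 hours)

20/7 hours


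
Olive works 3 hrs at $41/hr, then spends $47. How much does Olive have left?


Calculate earnings:
3 x $41 = $123
Subtract spending:
$123 - $47 = $76

$76


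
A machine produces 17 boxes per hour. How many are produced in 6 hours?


Production rate: 17 boxes per hour
Time: 6 hours
Total: 17 x 6 = 102 boxes

102 boxes


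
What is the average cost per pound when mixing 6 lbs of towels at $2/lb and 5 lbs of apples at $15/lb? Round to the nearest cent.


Cost of towels:
6 x $2 = $12
Cost of apples:
5 x $15 = $75
Total cost: $12 + $75 = $87
Total weight: 11 lbs
Average: $87 / 11 = $7.9090... ≈ $7.91/lb

$7.91/lb


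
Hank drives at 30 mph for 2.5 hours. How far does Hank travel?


Use the formula: distance = speed x time
Speed = 30 mph, Time = 2.5 hours
30 x 2.5 = 75 miles

75 miles


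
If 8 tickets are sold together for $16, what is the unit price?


Total cost: $16
Number of items: 8
Unit price: $16 / 8 = $2

$2


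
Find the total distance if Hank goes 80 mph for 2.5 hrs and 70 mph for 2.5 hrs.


Leg 1 distance:
80 x 2.5 = 200 miles
Leg 2 distance:
70 x 2.5 = 175 miles
Total distance:
200 + 175 = 375 miles

375 miles


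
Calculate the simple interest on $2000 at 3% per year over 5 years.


Use the formula I = P x R x T / 100
P x R x T = 2000 x 3 x 5 = 30000
I = 30000 / 100 = $300

$300


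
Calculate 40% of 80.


Convert percentage to decimal:
40% = 0.4
Multiply:
80 x 0.4 = 32

32


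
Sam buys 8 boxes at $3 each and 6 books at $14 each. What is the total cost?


Cost of boxes:
8 x $3 = $24
Cost of books:
6 x $14 = $84
Add both:
$24 + $84 = $108

$108


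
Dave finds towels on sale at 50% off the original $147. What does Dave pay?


Calculate the discount amount:
50% of $147 = $73.50
Subtract from original:
$147 - $73.50 = $73.50

$73.50


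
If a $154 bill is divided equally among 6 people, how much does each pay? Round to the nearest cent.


Total bill: $154
Number of people: 6
Each pays: $154 / 6 = $25.6666... ≈ $25.67

$25.67


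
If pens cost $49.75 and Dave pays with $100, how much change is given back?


Start with the amount paid:
$100
Subtract the price:
$100 - $49.75 = $50.25

$50.25


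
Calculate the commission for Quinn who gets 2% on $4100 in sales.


Convert rate to decimal:
2% = 0.02
Multiply by sales:
$4100 x 0.02 = $82

$82


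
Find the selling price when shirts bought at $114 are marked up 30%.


Calculate the markup amount:
30% of $114 = $34.20
Add to cost:
$114 + $34.20 = $148.20

$148.20


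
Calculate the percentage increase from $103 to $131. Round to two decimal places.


Find the absolute change:
|131 - 103| = 28
Divide by original and multiply by 100:
28 / 103 x 100 = 27.1844...% ≈ 27.18%

27.18%


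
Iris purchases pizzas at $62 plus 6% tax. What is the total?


Calculate the tax:
6% of $62 = $3.72
Add tax to price:
$62 + $3.72 = $65.72

$65.72


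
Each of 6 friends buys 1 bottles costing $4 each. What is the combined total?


Cost per person:
1 x $4 = $4
Group total:
6 x $4 = $24

$24


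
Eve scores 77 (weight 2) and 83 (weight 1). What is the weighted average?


Weighted sum:
2 x 77 + 1 x 83 = 237
Total weight:
2 + 1 = 3
Weighted average:
237 / 3 = 79

79


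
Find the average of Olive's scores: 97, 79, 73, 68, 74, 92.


Add the scores:
97 + 79 + 73 + 68 + 74 + 92 = 483
Divide by the number of tests:
483 / 6 = 80.5

80.5


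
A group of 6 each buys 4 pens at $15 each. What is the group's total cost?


Cost per person:
4 x $15 = $60
Group total:
6 x $60 = $360

$360


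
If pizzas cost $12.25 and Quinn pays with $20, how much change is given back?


Start with the amount paid:
$20
Subtract the price:
$20 - $12.25 = $7.75

$7.75


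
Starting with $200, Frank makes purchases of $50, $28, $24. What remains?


Add up expenses:
$50 + $28 + $24 = $102
Subtract from budget:
$200 - $102 = $98

$98


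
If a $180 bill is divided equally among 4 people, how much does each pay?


Total bill: $180
Number of people: 4
Each pays: $180 / 4 = $45

$45


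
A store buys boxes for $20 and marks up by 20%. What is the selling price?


Calculate the markup amount:
20% of $20 = $4
Add to cost:
$20 + $4 = $24

$24


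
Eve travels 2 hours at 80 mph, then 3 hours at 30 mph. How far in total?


Leg 1 distance:
80 x 2 = 160 miles
Leg 2 distance:
30 x 3 = 90 miles
Total distance:
160 + 90 = 250 miles

250 miles


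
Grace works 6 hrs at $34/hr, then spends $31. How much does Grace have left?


Calculate earnings:
6 x $34 = $204
Subtract spending:
$204 - $31 = $173

$173


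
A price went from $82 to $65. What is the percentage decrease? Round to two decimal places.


Find the absolute change:
|65 - 82| = 17
Divide by original and multiply by 100:
17 / 82 x 100 = 20.7317...% ≈ 20.73%

20.73%


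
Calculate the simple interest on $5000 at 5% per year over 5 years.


Use the formula I = P x R x T / 100
P x R x T = 5000 x 5 x 5 = 125000
I = 125000 / 100 = $1250

$1250


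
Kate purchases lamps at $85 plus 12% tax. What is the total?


Calculate the tax:
12% of $85 = $10.20
Add tax to price:
$85 + $10.20 = $95.20

$95.20


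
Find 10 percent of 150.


Convert percentage to decimal:
10% = 0.1
Multiply:
150 x 0.1 = 15

15


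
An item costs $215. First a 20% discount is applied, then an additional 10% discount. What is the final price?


First discount:
20% of $215 = $43
Price after first discount:
$215 - $43 = $172
Second discount:
10% of $172 = $17.20
Final price:
$172 - $17.20 = $154.80

$154.80


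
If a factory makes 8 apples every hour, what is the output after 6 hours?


Production rate: 8 apples per hour
Time: 6 hours
Total: 8 x 6 = 48 apples

48 apples


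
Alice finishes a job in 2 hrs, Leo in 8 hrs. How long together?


Alice's rate: 1/2 of the job per hour
Leo's rate: 1/8 of the job per hour
Combined rate: 1/2 + 1/8 = 5/8 per hour
Time = 1 / (5/8) = 8/5 = 1.6 hours

1.6 hours


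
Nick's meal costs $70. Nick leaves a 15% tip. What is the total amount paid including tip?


Calculate the tip:
15% of $70 = $10.50
Add tip to meal cost:
$70 + $10.50 = $80.50

$80.50


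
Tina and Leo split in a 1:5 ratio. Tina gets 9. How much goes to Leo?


Find the multiplier:
9 / 1 = 9
Apply to Leo's share:
5 x 9 = 45

45


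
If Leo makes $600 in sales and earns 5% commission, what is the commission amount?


Convert rate to decimal:
5% = 0.05
Multiply by sales:
$600 x 0.05 = $30

$30


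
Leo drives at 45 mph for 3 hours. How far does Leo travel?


Use the formula: distance = speed x time
Speed = 45 mph, Time = 3 hours
45 x 3 = 135 miles

135 miles


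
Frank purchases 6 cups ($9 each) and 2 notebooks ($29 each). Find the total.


Cost of cups:
6 x $9 = $54
Cost of notebooks:
2 x $29 = $58
Add both:
$54 + $58 = $112

$112


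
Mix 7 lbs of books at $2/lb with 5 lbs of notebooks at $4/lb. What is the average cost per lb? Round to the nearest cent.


Cost of books:
7 x $2 = $14
Cost of notebooks:
5 x $4 = $20
Total cost: $14 + $20 = $34
Total weight: 12 lbs
Average: $34 / 12 = $2.8333... ≈ $2.83/lb

$2.83/lb


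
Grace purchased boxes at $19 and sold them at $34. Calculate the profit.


Selling price = $34
Cost price = $19
Profit = selling price - cost price:
Profit = $34 - $19 = $15

$15


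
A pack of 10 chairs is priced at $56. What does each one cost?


Total cost: $56
Number of items: 10
Unit price: $56 / 10 = $5.60

$5.60


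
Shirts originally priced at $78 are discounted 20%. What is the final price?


Calculate the discount amount:
20% of $78 = $15.60
Subtract from original:
$78 - $15.60 = $62.40

$62.40


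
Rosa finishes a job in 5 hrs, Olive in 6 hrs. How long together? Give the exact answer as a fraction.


Rosa's rate: 1/5 of the job per hour
Olive's rate: 1/6 of the job per hour
Combined rate: 1/5 + 1/6 = 11/30 per hour
Time = 1 / (11/30) = 30/11 hours (≈ 2.73 hours)

30/11 hours


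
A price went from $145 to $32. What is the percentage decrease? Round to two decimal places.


Find the absolute change:
|32 - 145| = 113
Divide by original and multiply by 100:
113 / 145 x 100 = 77.9310...% ≈ 77.93%

77.93%


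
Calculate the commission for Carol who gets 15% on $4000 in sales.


Convert rate to decimal:
15% = 0.15
Multiply by sales:
$4000 x 0.15 = $600

$600


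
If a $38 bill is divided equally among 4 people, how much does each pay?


Total bill: $38
Number of people: 4
Each pays: $38 / 4 = $9.50

$9.50


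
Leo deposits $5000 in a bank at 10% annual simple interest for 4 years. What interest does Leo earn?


Use the formula I = P x R x T / 100
P x R x T = 5000 x 10 x 4 = 200000
I = 200000 / 100 = $2000

$2000


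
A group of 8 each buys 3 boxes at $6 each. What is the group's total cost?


Cost per person:
3 x $6 = $18
Group total:
8 x $18 = $144

$144


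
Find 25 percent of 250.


Convert percentage to decimal:
25% = 0.25
Multiply:
250 x 0.25 = 62.5

62.5


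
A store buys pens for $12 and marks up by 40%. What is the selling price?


Calculate the markup amount:
40% of $12 = $4.80
Add to cost:
$12 + $4.80 = $16.80

$16.80


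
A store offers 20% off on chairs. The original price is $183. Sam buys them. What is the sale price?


Calculate the discount amount:
20% of $183 = $36.60
Subtract from original:
$183 - $36.60 = $146.40

$146.40


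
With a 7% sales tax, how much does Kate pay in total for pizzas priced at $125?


Calculate the tax:
7% of $125 = $8.75
Add tax to price:
$125 + $8.75 = $133.75

$133.75


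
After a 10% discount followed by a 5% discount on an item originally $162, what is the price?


First discount:
10% of $162 = $16.20
Price after first discount:
$162 - $16.20 = $145.80
Second discount:
5% of $145.80 = $7.29
Final price:
$145.80 - $7.29 = $138.51

$138.51


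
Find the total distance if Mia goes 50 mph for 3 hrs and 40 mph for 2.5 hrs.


Leg 1 distance:
50 x 3 = 150 miles
Leg 2 distance:
40 x 2.5 = 100 miles
Total distance:
150 + 100 = 250 miles

250 miles


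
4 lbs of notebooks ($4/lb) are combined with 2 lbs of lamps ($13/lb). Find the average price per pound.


Cost of notebooks:
4 x $4 = $16
Cost of lamps:
2 x $13 = $26
Total cost: $16 + $26 = $42
Total weight: 6 lbs
Average: $42 / 6 = $7/lb

$7/lb


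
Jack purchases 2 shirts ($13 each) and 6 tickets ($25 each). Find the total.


Cost of shirts:
2 x $13 = $26
Cost of tickets:
6 x $25 = $150
Add both:
$26 + $150 = $176

$176


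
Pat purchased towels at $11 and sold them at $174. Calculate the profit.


Selling price = $174
Cost price = $11
Profit = selling price - cost price:
Profit = $174 - $11 = $163

$163


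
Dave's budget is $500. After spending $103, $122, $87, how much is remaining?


Add up expenses:
$103 + $122 + $87 = $312
Subtract from budget:
$500 - $312 = $188

$188


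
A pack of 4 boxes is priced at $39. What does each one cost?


Total cost: $39
Number of items: 4
Unit price: $39 / 4 = $9.75

$9.75


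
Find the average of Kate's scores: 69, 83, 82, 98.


Add the scores:
69 + 83 + 82 + 98 = 332
Divide by the number of tests:
332 / 4 = 83

83


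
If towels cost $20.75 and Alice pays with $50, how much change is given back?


Start with the amount paid:
$50
Subtract the price:
$50 - $20.75 = $29.25

$29.25


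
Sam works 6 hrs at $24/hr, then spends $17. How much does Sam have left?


Calculate earnings:
6 x $24 = $144
Subtract spending:
$144 - $17 = $127

$127


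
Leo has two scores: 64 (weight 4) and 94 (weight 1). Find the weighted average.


Weighted sum:
4 x 64 + 1 x 94 = 350
Total weight:
4 + 1 = 5
Weighted average:
350 / 5 = 70

70


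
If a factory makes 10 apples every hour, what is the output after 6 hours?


Production rate: 10 apples per hour
Time: 6 hours
Total: 10 x 6 = 60 apples

60 apples


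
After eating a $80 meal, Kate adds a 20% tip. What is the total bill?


Calculate the tip:
20% of $80 = $16
Add tip to meal cost:
$80 + $16 = $96

$96


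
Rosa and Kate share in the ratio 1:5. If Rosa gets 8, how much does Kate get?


Find the multiplier:
8 / 1 = 8
Apply to Kate's share:
5 x 8 = 40

40


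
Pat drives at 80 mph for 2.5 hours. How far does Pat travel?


Use the formula: distance = speed x time
Speed = 80 mph, Time = 2.5 hours
80 x 2.5 = 200 miles

200 miles


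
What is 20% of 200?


Convert percentage to decimal:
20% = 0.2
Multiply:
200 x 0.2 = 40

40


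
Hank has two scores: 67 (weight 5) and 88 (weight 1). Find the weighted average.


Weighted sum:
5 x 67 + 1 x 88 = 423
Total weight:
5 + 1 = 6
Weighted average:
423 / 6 = 70.5

70.5


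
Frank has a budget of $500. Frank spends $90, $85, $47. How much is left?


Add up expenses:
$90 + $85 + $47 = $222
Subtract from budget:
$500 - $222 = $278

$278


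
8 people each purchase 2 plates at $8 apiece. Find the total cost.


Cost per person:
2 x $8 = $16
Group total:
8 x $16 = $128

$128


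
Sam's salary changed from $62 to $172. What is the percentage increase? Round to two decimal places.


Find the absolute change:
|172 - 62| = 110
Divide by original and multiply by 100:
110 / 62 x 100 = 177.4193...% ≈ 177.42%

177.42%


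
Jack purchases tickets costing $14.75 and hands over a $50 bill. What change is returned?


Start with the amount paid:
$50
Subtract the price:
$50 - $14.75 = $35.25

$35.25


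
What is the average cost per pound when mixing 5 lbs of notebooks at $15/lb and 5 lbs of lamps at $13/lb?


Cost of notebooks:
5 x $15 = $75
Cost of lamps:
5 x $13 = $65
Total cost: $75 + $65 = $140
Total weight: 10 lbs
Average: $140 / 10 = $14/lb

$14/lb


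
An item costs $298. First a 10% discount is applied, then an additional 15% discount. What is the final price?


First discount:
10% of $298 = $29.80
Price after first discount:
$298 - $29.80 = $268.20
Second discount:
15% of $268.20 = $40.23
Final price:
$268.20 - $40.23 = $227.97

$227.97


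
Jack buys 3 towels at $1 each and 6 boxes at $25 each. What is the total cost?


Cost of towels:
3 x $1 = $3
Cost of boxes:
6 x $25 = $150
Add both:
$3 + $150 = $153

$153


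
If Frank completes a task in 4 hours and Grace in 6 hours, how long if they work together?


Frank's rate: 1/4 of the job per hour
Grace's rate: 1/6 of the job per hour
Combined rate: 1/4 + 1/6 = 5/12 per hour
Time = 1 / (5/12) = 12/5 = 2.4 hours

2.4 hours


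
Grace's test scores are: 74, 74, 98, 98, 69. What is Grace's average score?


Add the scores:
74 + 74 + 98 + 98 + 69 = 413
Divide by the number of tests:
413 / 5 = 82.6

82.6


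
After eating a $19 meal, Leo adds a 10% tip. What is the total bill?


Calculate the tip:
10% of $19 = $1.90
Add tip to meal cost:
$19 + $1.90 = $20.90

$20.90


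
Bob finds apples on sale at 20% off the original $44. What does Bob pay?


Calculate the discount amount:
20% of $44 = $8.80
Subtract from original:
$44 - $8.80 = $35.20

$35.20


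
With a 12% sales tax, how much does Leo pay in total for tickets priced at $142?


Calculate the tax:
12% of $142 = $17.04
Add tax to price:
$142 + $17.04 = $159.04

$159.04


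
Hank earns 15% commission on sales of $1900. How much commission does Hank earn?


Convert rate to decimal:
15% = 0.15
Multiply by sales:
$1900 x 0.15 = $285

$285


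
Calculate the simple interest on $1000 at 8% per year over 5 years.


Use the formula I = P x R x T / 100
P x R x T = 1000 x 8 x 5 = 40000
I = 40000 / 100 = $400

$400


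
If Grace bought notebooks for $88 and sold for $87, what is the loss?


Selling price = $87
Cost price = $88
Loss = cost price - selling price:
Loss = $88 - $87 = $1

$1


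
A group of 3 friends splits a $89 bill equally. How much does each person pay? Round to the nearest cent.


Total bill: $89
Number of people: 3
Each pays: $89 / 3 = $29.6666... ≈ $29.67

$29.67


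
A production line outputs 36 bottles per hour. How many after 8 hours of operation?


Production rate: 36 bottles per hour
Time: 8 hours
Total: 36 x 8 = 288 bottles

288 bottles


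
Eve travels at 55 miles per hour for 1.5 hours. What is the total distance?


Use the formula: distance = speed x time
Speed = 55 mph, Time = 1.5 hours
55 x 1.5 = 82.5 miles

82.5 miles


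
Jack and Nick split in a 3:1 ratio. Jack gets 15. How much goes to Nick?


Find the multiplier:
15 / 3 = 5
Apply to Nick's share:
1 x 5 = 5

5


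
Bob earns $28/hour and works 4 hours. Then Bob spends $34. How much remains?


Calculate earnings:
4 x $28 = $112
Subtract spending:
$112 - $34 = $78

$78


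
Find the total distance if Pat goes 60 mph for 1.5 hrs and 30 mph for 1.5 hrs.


Leg 1 distance:
60 x 1.5 = 90 miles
Leg 2 distance:
30 x 1.5 = 45 miles
Total distance:
90 + 45 = 135 miles

135 miles


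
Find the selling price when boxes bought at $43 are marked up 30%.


Calculate the markup amount:
30% of $43 = $12.90
Add to cost:
$43 + $12.90 = $55.90

$55.90


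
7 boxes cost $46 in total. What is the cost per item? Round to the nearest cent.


Total cost: $46
Number of items: 7
Unit price: $46 / 7 = $6.5714... ≈ $6.57

$6.57


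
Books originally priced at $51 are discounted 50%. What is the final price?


Calculate the discount amount:
50% of $51 = $25.50
Subtract from original:
$51 - $25.50 = $25.50

$25.50


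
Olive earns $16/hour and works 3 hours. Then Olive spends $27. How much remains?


Calculate earnings:
3 x $16 = $48
Subtract spending:
$48 - $27 = $21

$21


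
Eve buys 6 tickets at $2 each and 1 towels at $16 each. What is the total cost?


Cost of tickets:
6 x $2 = $12
Cost of towels:
1 x $16 = $16
Add both:
$12 + $16 = $28

$28


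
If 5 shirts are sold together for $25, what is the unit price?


Total cost: $25
Number of items: 5
Unit price: $25 / 5 = $5

$5


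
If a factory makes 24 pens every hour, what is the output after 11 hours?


Production rate: 24 pens per hour
Time: 11 hours
Total: 24 x 11 = 264 pens

264 pens


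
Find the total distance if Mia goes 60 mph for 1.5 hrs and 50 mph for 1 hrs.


Leg 1 distance:
60 x 1.5 = 90 miles
Leg 2 distance:
50 x 1 = 50 miles
Total distance:
90 + 50 = 140 miles

140 miles


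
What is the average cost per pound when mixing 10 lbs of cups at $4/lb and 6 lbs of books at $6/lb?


Cost of cups:
10 x $4 = $40
Cost of books:
6 x $6 = $36
Total cost: $40 + $36 = $76
Total weight: 16 lbs
Average: $76 / 16 = $4.75/lb

$4.75/lb


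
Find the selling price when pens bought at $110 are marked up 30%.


Calculate the markup amount:
30% of $110 = $33
Add to cost:
$110 + $33 = $143

$143


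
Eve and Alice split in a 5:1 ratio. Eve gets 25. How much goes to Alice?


Find the multiplier:
25 / 5 = 5
Apply to Alice's share:
1 x 5 = 5

5


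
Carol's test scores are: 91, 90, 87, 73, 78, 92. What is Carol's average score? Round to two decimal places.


Add the scores:
91 + 90 + 87 + 73 + 78 + 92 = 511
Divide by the number of tests:
511 / 6 = 85.1666... ≈ 85.17

85.17


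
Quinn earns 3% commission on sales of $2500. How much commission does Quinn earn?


Convert rate to decimal:
3% = 0.03
Multiply by sales:
$2500 x 0.03 = $75

$75


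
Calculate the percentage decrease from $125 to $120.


Find the absolute change:
|120 - 125| = 5
Divide by original and multiply by 100:
5 / 125 x 100 = 4%

4%


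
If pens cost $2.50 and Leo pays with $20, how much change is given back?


Start with the amount paid:
$20
Subtract the price:
$20 - $2.50 = $17.50

$17.50


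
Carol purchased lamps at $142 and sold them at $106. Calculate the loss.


Selling price = $106
Cost price = $142
Loss = cost price - selling price:
Loss = $142 - $106 = $36

$36


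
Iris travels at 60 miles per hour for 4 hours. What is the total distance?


Use the formula: distance = speed x time
Speed = 60 mph, Time = 4 hours
60 x 4 = 240 miles

240 miles


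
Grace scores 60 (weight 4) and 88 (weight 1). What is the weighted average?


Weighted sum:
4 x 60 + 1 x 88 = 328
Total weight:
4 + 1 = 5
Weighted average:
328 / 5 = 65.6

65.6


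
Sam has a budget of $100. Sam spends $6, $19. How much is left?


Add up expenses:
$6 + $19 = $25
Subtract from budget:
$100 - $25 = $75

$75


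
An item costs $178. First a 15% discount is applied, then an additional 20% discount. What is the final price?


First discount:
15% of $178 = $26.70
Price after first discount:
$178 - $26.70 = $151.30
Second discount:
20% of $151.30 = $30.26
Final price:
$151.30 - $30.26 = $121.04

$121.04


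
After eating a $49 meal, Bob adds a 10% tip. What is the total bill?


Calculate the tip:
10% of $49 = $4.90
Add tip to meal cost:
$49 + $4.90 = $53.90

$53.90


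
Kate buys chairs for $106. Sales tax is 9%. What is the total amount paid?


Calculate the tax:
9% of $106 = $9.54
Add tax to price:
$106 + $9.54 = $115.54

$115.54


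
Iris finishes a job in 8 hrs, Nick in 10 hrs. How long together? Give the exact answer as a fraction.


Iris's rate: 1/8 of the job per hour
Nick's rate: 1/10 of the job per hour
Combined rate: 1/8 + 1/10 = 9/40 per hour
Time = 1 / (9/40) = 40/9 hours (≈ 4.44 hours)

40/9 hours


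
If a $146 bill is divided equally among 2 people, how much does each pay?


Total bill: $146
Number of people: 2
Each pays: $146 / 2 = $73

$73


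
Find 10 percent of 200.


Convert percentage to decimal:
10% = 0.1
Multiply:
200 x 0.1 = 20

20


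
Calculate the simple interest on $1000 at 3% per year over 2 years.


Use the formula I = P x R x T / 100
P x R x T = 1000 x 3 x 2 = 6000
I = 6000 / 100 = $60

$60


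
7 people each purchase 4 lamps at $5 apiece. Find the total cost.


Cost per person:
4 x $5 = $20
Group total:
7 x $20 = $140

$140


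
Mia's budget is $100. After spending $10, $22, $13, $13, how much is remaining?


Add up expenses:
$10 + $22 + $13 + $13 = $58
Subtract from budget:
$100 - $58 = $42

$42


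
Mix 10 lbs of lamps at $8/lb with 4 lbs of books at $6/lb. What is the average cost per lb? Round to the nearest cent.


Cost of lamps:
10 x $8 = $80
Cost of books:
4 x $6 = $24
Total cost: $80 + $24 = $104
Total weight: 14 lbs
Average: $104 / 14 = $7.4285... ≈ $7.43/lb

$7.43/lb


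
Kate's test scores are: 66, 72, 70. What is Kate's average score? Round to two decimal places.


Add the scores:
66 + 72 + 70 = 208
Divide by the number of tests:
208 / 3 = 69.3333... ≈ 69.33

69.33


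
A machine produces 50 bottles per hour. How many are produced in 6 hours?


Production rate: 50 bottles per hour
Time: 6 hours
Total: 50 x 6 = 300 bottles

300 bottles


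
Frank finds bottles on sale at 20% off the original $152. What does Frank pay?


Calculate the discount amount:
20% of $152 = $30.40
Subtract from original:
$152 - $30.40 = $121.60

$121.60


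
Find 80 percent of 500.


Convert percentage to decimal:
80% = 0.8
Multiply:
500 x 0.8 = 400

400


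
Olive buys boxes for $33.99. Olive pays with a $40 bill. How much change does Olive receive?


Start with the amount paid:
$40
Subtract the price:
$40 - $33.99 = $6.01

$6.01


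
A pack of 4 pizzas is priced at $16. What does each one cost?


Total cost: $16
Number of items: 4
Unit price: $16 / 4 = $4

$4


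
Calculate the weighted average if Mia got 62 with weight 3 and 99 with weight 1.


Weighted sum:
3 x 62 + 1 x 99 = 285
Total weight:
3 + 1 = 4
Weighted average:
285 / 4 = 71.25

71.25


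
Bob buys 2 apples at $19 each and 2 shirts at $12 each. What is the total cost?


Cost of apples:
2 x $19 = $38
Cost of shirts:
2 x $12 = $24
Add both:
$38 + $24 = $62

$62


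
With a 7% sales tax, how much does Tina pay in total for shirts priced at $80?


Calculate the tax:
7% of $80 = $5.60
Add tax to price:
$80 + $5.60 = $85.60

$85.60


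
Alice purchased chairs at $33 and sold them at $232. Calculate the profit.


Selling price = $232
Cost price = $33
Profit = selling price - cost price:
Profit = $232 - $33 = $199

$199


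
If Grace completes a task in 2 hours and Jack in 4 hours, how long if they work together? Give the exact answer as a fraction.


Grace's rate: 1/2 of the job per hour
Jack's rate: 1/4 of the job per hour
Combined rate: 1/2 + 1/4 = 3/4 per hour
Time = 1 / (3/4) = 4/3 hours (≈ 1.33 hours)

4/3 hours


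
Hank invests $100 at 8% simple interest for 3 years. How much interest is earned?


Use the formula I = P x R x T / 100
P x R x T = 100 x 8 x 3 = 2400
I = 2400 / 100 = $24

$24


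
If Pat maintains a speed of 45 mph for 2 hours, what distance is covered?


Use the formula: distance = speed x time
Speed = 45 mph, Time = 2 hours
45 x 2 = 90 miles

90 miles


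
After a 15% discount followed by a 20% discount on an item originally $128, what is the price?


First discount:
15% of $128 = $19.20
Price after first discount:
$128 - $19.20 = $108.80
Second discount:
20% of $108.80 = $21.76
Final price:
$108.80 - $21.76 = $87.04

$87.04


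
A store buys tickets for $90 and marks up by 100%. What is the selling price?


Calculate the markup amount:
100% of $90 = $90
Add to cost:
$90 + $90 = $180

$180


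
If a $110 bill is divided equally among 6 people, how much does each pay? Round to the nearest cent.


Total bill: $110
Number of people: 6
Each pays: $110 / 6 = $18.3333... ≈ $18.33

$18.33


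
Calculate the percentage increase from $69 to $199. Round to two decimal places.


Find the absolute change:
|199 - 69| = 130
Divide by original and multiply by 100:
130 / 69 x 100 = 188.4057...% ≈ 188.41%

188.41%


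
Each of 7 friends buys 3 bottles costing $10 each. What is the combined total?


Cost per person:
3 x $10 = $30
Group total:
7 x $30 = $210

$210


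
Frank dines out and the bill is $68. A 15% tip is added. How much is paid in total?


Calculate the tip:
15% of $68 = $10.20
Add tip to meal cost:
$68 + $10.20 = $78.20

$78.20


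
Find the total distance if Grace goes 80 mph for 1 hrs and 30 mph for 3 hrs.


Leg 1 distance:
80 x 1 = 80 miles
Leg 2 distance:
30 x 3 = 90 miles
Total distance:
80 + 90 = 170 miles

170 miles


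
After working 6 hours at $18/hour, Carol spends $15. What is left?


Calculate earnings:
6 x $18 = $108
Subtract spending:
$108 - $15 = $93

$93


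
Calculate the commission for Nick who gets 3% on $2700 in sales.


Convert rate to decimal:
3% = 0.03
Multiply by sales:
$2700 x 0.03 = $81

$81


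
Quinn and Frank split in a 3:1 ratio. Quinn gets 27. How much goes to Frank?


Find the multiplier:
27 / 3 = 9
Apply to Frank's share:
1 x 9 = 9

9


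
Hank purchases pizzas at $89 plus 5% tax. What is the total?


Calculate the tax:
5% of $89 = $4.45
Add tax to price:
$89 + $4.45 = $93.45

$93.45


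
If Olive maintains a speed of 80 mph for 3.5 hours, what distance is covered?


Use the formula: distance = speed x time
Speed = 80 mph, Time = 3.5 hours
80 x 3.5 = 280 miles

280 miles


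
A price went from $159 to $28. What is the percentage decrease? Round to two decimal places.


Find the absolute change:
|28 - 159| = 131
Divide by original and multiply by 100:
131 / 159 x 100 = 82.3899...% ≈ 82.39%

82.39%


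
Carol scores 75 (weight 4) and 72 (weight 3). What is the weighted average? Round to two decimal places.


Weighted sum:
4 x 75 + 3 x 72 = 516
Total weight:
4 + 3 = 7
Weighted average:
516 / 7 = 73.7142... ≈ 73.71

73.71


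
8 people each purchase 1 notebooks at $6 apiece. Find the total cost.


Cost per person:
1 x $6 = $6
Group total:
8 x $6 = $48

$48


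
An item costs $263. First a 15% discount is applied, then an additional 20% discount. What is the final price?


First discount:
15% of $263 = $39.45
Price after first discount:
$263 - $39.45 = $223.55
Second discount:
20% of $223.55 = $44.71
Final price:
$223.55 - $44.71 = $178.84

$178.84


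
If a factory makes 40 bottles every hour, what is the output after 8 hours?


Production rate: 40 bottles per hour
Time: 8 hours
Total: 40 x 8 = 320 bottles

320 bottles


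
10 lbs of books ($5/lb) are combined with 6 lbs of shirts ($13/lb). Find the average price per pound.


Cost of books:
10 x $5 = $50
Cost of shirts:
6 x $13 = $78
Total cost: $50 + $78 = $128
Total weight: 16 lbs
Average: $128 / 16 = $8/lb

$8/lb


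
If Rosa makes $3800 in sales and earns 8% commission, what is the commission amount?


Convert rate to decimal:
8% = 0.08
Multiply by sales:
$3800 x 0.08 = $304

$304


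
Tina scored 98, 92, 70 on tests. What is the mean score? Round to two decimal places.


Add the scores:
98 + 92 + 70 = 260
Divide by the number of tests:
260 / 3 = 86.6666... ≈ 86.67

86.67


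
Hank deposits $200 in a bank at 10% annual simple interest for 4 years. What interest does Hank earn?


Use the formula I = P x R x T / 100
P x R x T = 200 x 10 x 4 = 8000
I = 8000 / 100 = $80

$80


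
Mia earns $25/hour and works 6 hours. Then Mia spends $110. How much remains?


Calculate earnings:
6 x $25 = $150
Subtract spending:
$150 - $110 = $40

$40


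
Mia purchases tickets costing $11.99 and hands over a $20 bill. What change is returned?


Start with the amount paid:
$20
Subtract the price:
$20 - $11.99 = $8.01

$8.01


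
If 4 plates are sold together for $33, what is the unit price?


Total cost: $33
Number of items: 4
Unit price: $33 / 4 = $8.25

$8.25


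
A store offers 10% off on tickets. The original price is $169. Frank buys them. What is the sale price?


Calculate the discount amount:
10% of $169 = $16.90
Subtract from original:
$169 - $16.90 = $152.10

$152.10


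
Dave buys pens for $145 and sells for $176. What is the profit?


Selling price = $176
Cost price = $145
Profit = selling price - cost price:
Profit = $176 - $145 = $31

$31


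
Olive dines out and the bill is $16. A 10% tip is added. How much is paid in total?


Calculate the tip:
10% of $16 = $1.60
Add tip to meal cost:
$16 + $1.60 = $17.60

$17.60


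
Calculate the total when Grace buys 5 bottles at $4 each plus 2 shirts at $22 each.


Cost of bottles:
5 x $4 = $20
Cost of shirts:
2 x $22 = $44
Add both:
$20 + $44 = $64

$64


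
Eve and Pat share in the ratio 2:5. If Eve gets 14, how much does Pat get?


Find the multiplier:
14 / 2 = 7
Apply to Pat's share:
5 x 7 = 35

35


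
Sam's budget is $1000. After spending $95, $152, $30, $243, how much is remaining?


Add up expenses:
$95 + $152 + $30 + $243 = $520
Subtract from budget:
$1000 - $520 = $480

$480


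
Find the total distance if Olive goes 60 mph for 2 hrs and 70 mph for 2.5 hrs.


Leg 1 distance:
60 x 2 = 120 miles
Leg 2 distance:
70 x 2.5 = 175 miles
Total distance:
120 + 175 = 295 miles

295 miles


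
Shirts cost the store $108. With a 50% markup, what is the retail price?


Calculate the markup amount:
50% of $108 = $54
Add to cost:
$108 + $54 = $162

$162


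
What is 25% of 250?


Convert percentage to decimal:
25% = 0.25
Multiply:
250 x 0.25 = 62.5

62.5


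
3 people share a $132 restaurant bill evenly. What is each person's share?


Total bill: $132
Number of people: 3
Each pays: $132 / 3 = $44

$44


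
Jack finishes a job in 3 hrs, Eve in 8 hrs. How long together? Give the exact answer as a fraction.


Jack's rate: 1/3 of the job per hour
Eve's rate: 1/8 of the job per hour
Combined rate: 1/3 + 1/8 = 11/24 per hour
Time = 1 / (11/24) = 24/11 hours (≈ 2.18 hours)

24/11 hours


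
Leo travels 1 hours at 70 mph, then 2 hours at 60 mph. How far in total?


Leg 1 distance:
70 x 1 = 70 miles
Leg 2 distance:
60 x 2 = 120 miles
Total distance:
70 + 120 = 190 miles

190 miles


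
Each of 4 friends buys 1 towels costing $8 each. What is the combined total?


Cost per person:
1 x $8 = $8
Group total:
4 x $8 = $32

$32


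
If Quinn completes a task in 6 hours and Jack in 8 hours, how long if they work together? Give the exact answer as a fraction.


Quinn's rate: 1/6 of the job per hour
Jack's rate: 1/8 of the job per hour
Combined rate: 1/6 + 1/8 = 7/24 per hour
Time = 1 / (7/24) = 24/7 hours (≈ 3.43 hours)

24/7 hours


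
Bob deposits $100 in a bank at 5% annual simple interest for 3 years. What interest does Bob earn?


Use the formula I = P x R x T / 100
P x R x T = 100 x 5 x 3 = 1500
I = 1500 / 100 = $15

$15


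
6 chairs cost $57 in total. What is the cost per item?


Total cost: $57
Number of items: 6
Unit price: $57 / 6 = $9.50

$9.50


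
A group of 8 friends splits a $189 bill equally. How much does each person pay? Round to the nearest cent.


Total bill: $189
Number of people: 8
Each pays: $189 / 8 = $23.625 ≈ $23.63

$23.63


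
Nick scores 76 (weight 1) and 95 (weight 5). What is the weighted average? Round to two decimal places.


Weighted sum:
1 x 76 + 5 x 95 = 551
Total weight:
1 + 5 = 6
Weighted average:
551 / 6 = 91.8333... ≈ 91.83

91.83


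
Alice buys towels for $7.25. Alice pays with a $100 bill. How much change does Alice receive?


Start with the amount paid:
$100
Subtract the price:
$100 - $7.25 = $92.75

$92.75


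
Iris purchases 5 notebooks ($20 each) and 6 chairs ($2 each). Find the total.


Cost of notebooks:
5 x $20 = $100
Cost of chairs:
6 x $2 = $12
Add both:
$100 + $12 = $112

$112


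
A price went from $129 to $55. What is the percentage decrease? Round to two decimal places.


Find the absolute change:
|55 - 129| = 74
Divide by original and multiply by 100:
74 / 129 x 100 = 57.3643...% ≈ 57.36%

57.36%


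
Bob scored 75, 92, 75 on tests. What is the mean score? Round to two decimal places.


Add the scores:
75 + 92 + 75 = 242
Divide by the number of tests:
242 / 3 = 80.6666... ≈ 80.67

80.67


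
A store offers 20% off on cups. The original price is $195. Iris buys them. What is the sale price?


Calculate the discount amount:
20% of $195 = $39
Subtract from original:
$195 - $39 = $156

$156


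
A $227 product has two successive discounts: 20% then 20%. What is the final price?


First discount:
20% of $227 = $45.40
Price after first discount:
$227 - $45.40 = $181.60
Second discount:
20% of $181.60 = $36.32
Final price:
$181.60 - $36.32 = $145.28

$145.28


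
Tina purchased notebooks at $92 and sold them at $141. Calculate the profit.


Selling price = $141
Cost price = $92
Profit = selling price - cost price:
Profit = $141 - $92 = $49

$49


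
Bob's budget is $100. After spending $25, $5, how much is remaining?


Add up expenses:
$25 + $5 = $30
Subtract from budget:
$100 - $30 = $70

$70


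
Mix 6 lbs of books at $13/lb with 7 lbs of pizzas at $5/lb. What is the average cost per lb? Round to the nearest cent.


Cost of books:
6 x $13 = $78
Cost of pizzas:
7 x $5 = $35
Total cost: $78 + $35 = $113
Total weight: 13 lbs
Average: $113 / 13 = $8.6923... ≈ $8.69/lb

$8.69/lb


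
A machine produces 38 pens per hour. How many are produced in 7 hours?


Production rate: 38 pens per hour
Time: 7 hours
Total: 38 x 7 = 266 pens

266 pens


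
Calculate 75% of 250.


Convert percentage to decimal:
75% = 0.75
Multiply:
250 x 0.75 = 187.5

187.5


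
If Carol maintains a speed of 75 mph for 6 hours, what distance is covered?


Use the formula: distance = speed x time
Speed = 75 mph, Time = 6 hours
75 x 6 = 450 miles

450 miles


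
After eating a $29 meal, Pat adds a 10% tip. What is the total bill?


Calculate the tip:
10% of $29 = $2.90
Add tip to meal cost:
$29 + $2.90 = $31.90

$31.90


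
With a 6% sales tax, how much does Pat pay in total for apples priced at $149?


Calculate the tax:
6% of $149 = $8.94
Add tax to price:
$149 + $8.94 = $157.94

$157.94


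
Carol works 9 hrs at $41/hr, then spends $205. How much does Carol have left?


Calculate earnings:
9 x $41 = $369
Subtract spending:
$369 - $205 = $164

$164


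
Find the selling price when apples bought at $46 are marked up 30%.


Calculate the markup amount:
30% of $46 = $13.80
Add to cost:
$46 + $13.80 = $59.80

$59.80


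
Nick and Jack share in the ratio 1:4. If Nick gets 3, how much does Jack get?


Find the multiplier:
3 / 1 = 3
Apply to Jack's share:
4 x 3 = 12

12


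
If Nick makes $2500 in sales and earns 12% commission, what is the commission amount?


Convert rate to decimal:
12% = 0.12
Multiply by sales:
$2500 x 0.12 = $300

$300


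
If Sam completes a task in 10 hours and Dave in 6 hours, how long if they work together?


Sam's rate: 1/10 of the job per hour
Dave's rate: 1/6 of the job per hour
Combined rate: 1/10 + 1/6 = 4/15 per hour
Time = 1 / (4/15) = 15/4 = 3.75 hours

3.75 hours


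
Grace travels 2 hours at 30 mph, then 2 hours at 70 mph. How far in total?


Leg 1 distance:
30 x 2 = 60 miles
Leg 2 distance:
70 x 2 = 140 miles
Total distance:
60 + 140 = 200 miles

200 miles


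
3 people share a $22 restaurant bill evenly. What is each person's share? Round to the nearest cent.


Total bill: $22
Number of people: 3
Each pays: $22 / 3 = $7.3333... ≈ $7.33

$7.33


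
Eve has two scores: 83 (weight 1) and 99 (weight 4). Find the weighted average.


Weighted sum:
1 x 83 + 4 x 99 = 479
Total weight:
1 + 4 = 5
Weighted average:
479 / 5 = 95.8

95.8


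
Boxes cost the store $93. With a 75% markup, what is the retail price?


Calculate the markup amount:
75% of $93 = $69.75
Add to cost:
$93 + $69.75 = $162.75

$162.75


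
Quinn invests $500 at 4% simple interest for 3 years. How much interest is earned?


Use the formula I = P x R x T / 100
P x R x T = 500 x 4 x 3 = 6000
I = 6000 / 100 = $60

$60


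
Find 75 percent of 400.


Convert percentage to decimal:
75% = 0.75
Multiply:
400 x 0.75 = 300

300


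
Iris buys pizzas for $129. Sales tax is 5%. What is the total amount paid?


Calculate the tax:
5% of $129 = $6.45
Add tax to price:
$129 + $6.45 = $135.45

$135.45


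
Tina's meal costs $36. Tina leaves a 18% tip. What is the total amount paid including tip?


Calculate the tip:
18% of $36 = $6.48
Add tip to meal cost:
$36 + $6.48 = $42.48

$42.48
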